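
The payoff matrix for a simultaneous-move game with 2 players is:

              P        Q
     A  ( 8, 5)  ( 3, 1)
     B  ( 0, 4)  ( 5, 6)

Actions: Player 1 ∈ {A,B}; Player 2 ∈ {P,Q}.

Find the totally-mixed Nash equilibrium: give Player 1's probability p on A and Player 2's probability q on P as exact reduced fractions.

(p,q) = (1/3, 1/5)

P1 indiff ⇒ q·8+(1-q)·3 = q·0+(1-q)·5 ⇒ q(8) = (1-q)(2) ⇒ q = 1/5
P2 indiff ⇒ p·5+(1-p)·4 = p·1+(1-p)·6 ⇒ p(4) = (1-p)(2) ⇒ p = 1/3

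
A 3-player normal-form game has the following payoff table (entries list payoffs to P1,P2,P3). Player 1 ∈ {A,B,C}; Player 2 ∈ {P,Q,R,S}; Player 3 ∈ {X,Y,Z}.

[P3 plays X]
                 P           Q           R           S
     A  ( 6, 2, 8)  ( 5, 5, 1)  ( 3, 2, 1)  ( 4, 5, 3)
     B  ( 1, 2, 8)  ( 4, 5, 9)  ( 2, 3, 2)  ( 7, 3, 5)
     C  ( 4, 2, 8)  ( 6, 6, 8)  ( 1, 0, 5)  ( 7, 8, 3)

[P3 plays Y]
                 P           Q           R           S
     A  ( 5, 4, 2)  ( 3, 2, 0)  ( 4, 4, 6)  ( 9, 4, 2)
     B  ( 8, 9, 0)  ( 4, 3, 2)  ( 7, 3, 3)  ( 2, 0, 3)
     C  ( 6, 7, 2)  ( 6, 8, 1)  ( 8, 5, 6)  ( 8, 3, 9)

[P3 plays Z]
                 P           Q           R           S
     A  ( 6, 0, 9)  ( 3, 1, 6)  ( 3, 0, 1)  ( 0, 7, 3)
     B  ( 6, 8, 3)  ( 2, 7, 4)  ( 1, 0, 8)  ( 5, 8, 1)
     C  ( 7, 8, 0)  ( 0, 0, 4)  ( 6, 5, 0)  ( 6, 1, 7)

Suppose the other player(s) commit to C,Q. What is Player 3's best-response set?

u_3(X vs C,Q) = 8
u_3(Y vs C,Q) = 1
u_3(Z vs C,Q) = 4
max payoff 8 at {X}

argmax u_3 = {X}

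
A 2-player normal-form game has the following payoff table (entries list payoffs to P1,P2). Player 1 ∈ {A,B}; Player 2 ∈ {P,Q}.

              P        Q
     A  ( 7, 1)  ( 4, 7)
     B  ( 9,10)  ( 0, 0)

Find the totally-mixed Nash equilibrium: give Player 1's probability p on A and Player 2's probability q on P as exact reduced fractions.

p=5/8, q=2/3

P1 indiff ⇒ q·7+(1-q)·4 = q·9+(1-q)·0 ⇒ q(-2) = (1-q)(-4) ⇒ q = 2/3
P2 indiff ⇒ p·1+(1-p)·10 = p·7+(1-p)·0 ⇒ p(-6) = (1-p)(-10) ⇒ p = 5/8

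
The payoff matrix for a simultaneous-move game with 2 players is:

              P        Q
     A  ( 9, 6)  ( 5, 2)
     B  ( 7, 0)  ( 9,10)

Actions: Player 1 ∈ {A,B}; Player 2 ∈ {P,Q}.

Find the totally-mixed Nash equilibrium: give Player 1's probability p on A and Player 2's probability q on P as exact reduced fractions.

p=5/7, q=2/3

P1 indiff ⇒ q·9+(1-q)·5 = q·7+(1-q)·9 ⇒ q(2) = (1-q)(4) ⇒ q = 2/3
P2 indiff ⇒ p·6+(1-p)·0 = p·2+(1-p)·10 ⇒ p(4) = (1-p)(10) ⇒ p = 5/7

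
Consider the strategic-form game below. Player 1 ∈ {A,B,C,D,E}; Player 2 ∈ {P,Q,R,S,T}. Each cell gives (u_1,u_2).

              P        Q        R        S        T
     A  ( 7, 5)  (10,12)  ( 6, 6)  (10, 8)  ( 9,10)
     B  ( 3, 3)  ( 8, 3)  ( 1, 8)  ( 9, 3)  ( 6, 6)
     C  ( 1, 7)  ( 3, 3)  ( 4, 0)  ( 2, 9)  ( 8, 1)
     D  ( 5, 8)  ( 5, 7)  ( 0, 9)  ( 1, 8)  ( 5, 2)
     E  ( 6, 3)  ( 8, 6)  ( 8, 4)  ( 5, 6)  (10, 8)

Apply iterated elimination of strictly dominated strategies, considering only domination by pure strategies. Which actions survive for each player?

P1 drop B (A beats it: P:7>3 Q:10>8 R:6>1 S:10>9 T:9>6)
P1 drop C (A beats it: P:7>1 Q:10>3 R:6>4 S:10>2 T:9>8)
P1 drop D (A beats it: P:7>5 Q:10>5 R:6>0 S:10>1 T:9>5)
P2 drop P (Q beats it: A:12>5 E:6>3)
P2 drop R (Q beats it: A:12>6 E:6>4)
P2 drop S (T beats it: A:10>8 E:8>6)
P1→{A,E} P2→{Q,T}

Survivors P1:{A,E} P2:{Q,T}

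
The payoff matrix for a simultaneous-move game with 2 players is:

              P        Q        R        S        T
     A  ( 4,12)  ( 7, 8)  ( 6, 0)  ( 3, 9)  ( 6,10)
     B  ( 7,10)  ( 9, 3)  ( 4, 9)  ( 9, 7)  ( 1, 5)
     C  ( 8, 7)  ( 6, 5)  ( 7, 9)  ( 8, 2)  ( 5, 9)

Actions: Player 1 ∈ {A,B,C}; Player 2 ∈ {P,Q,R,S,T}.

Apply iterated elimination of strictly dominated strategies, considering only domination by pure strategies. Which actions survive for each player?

Survivors P1:{A,C} P2:{P,R,T}

P2 drop Q (P beats it: A:12>8 B:10>3 C:7>5)
P2 drop S (P beats it: A:12>9 B:10>7 C:7>2)
P1 drop B (C beats it: P:8>7 R:7>4 T:5>1)
P1→{A,C} P2→{P,R,T}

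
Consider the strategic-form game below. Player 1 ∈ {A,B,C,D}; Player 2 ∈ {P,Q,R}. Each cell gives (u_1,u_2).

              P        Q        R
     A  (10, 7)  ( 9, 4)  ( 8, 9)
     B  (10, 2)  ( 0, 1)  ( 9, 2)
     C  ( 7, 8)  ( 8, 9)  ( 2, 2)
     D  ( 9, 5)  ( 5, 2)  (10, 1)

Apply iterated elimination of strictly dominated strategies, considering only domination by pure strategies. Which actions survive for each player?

P1 drop C (A beats it: P:10>7 Q:9>8 R:8>2)
P2 drop Q (P beats it: A:7>4 B:2>1 D:5>2)
P1→{A,B,D} P2→{P,R}

Remaining: P1:{A,B,D} P2:{P,R}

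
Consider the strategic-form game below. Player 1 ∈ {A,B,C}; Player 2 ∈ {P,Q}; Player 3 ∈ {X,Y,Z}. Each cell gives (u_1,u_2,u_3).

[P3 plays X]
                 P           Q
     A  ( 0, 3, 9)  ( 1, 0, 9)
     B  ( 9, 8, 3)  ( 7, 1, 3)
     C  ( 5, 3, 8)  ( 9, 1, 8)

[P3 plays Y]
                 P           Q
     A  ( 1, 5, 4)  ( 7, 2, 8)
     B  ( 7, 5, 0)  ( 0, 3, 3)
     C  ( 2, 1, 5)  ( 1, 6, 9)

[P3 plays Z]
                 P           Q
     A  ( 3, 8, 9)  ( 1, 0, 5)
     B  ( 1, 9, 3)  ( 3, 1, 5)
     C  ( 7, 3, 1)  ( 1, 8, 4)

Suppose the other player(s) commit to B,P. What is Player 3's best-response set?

u_3(X vs B,P) = 3
u_3(Y vs B,P) = 0
u_3(Z vs B,P) = 3
max payoff 3 at {X,Z}

P3 best: {X,Z}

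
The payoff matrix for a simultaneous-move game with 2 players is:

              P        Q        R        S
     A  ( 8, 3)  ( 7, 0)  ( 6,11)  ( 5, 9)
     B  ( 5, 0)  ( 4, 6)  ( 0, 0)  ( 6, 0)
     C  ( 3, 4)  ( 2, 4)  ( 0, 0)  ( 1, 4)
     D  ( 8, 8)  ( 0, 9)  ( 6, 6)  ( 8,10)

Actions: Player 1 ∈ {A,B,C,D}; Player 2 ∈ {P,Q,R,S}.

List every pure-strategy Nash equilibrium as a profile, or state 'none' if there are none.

(A,P): not NE [P2→R gives 11>3]
(A,Q): not NE [P2→R gives 11>0]
(A,R): NE
(A,S): not NE [P1→D gives 8>5; P2→R gives 11>9]
(B,P): not NE [P1→D gives 8>5; P2→Q gives 6>0]
(B,Q): not NE [P1→A gives 7>4]
(B,R): not NE [P1→D gives 6>0; P2→Q gives 6>0]
(B,S): not NE [P1→D gives 8>6; P2→Q gives 6>0]
(C,P): not NE [P1→D gives 8>3]
(C,Q): not NE [P1→A gives 7>2]
(C,R): not NE [P1→D gives 6>0; P2→S gives 4>0]
(C,S): not NE [P1→D gives 8>1]
(D,P): not NE [P2→S gives 10>8]
(D,Q): not NE [P1→A gives 7>0; P2→S gives 10>9]
(D,R): not NE [P2→S gives 10>6]
(D,S): NE

NE set: (A,R), (D,S)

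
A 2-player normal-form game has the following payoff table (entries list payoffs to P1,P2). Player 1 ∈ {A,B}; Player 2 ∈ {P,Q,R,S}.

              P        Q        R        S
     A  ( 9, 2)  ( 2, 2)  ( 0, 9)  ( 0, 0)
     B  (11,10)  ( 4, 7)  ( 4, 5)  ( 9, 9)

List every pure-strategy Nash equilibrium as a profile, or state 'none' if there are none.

(A,P): not NE [P1→B gives 11>9; P2→R gives 9>2]
(A,Q): not NE [P1→B gives 4>2; P2→R gives 9>2]
(A,R): not NE [P1→B gives 4>0]
(A,S): not NE [P1→B gives 9>0; P2→R gives 9>0]
(B,P): NE
(B,Q): not NE [P2→P gives 10>7]
(B,R): not NE [P2→P gives 10>5]
(B,S): not NE [P2→P gives 10>9]

Nash profiles: (B,P)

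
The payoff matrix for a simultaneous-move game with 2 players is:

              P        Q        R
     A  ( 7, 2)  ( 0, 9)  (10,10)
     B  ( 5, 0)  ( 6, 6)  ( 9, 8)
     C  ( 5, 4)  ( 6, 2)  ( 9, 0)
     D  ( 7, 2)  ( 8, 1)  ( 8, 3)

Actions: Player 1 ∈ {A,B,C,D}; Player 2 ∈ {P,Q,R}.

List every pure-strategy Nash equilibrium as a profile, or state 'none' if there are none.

NE set: (A,R)

(A,P): not NE [P2→R gives 10>2]
(A,Q): not NE [P1→D gives 8>0; P2→R gives 10>9]
(A,R): NE
(B,P): not NE [P1→D gives 7>5; P2→R gives 8>0]
(B,Q): not NE [P1→D gives 8>6; P2→R gives 8>6]
(B,R): not NE [P1→A gives 10>9]
(C,P): not NE [P1→D gives 7>5]
(C,Q): not NE [P1→D gives 8>6; P2→P gives 4>2]
(C,R): not NE [P1→A gives 10>9; P2→P gives 4>0]
(D,P): not NE [P2→R gives 3>2]
(D,Q): not NE [P2→R gives 3>1]
(D,R): not NE [P1→A gives 10>8]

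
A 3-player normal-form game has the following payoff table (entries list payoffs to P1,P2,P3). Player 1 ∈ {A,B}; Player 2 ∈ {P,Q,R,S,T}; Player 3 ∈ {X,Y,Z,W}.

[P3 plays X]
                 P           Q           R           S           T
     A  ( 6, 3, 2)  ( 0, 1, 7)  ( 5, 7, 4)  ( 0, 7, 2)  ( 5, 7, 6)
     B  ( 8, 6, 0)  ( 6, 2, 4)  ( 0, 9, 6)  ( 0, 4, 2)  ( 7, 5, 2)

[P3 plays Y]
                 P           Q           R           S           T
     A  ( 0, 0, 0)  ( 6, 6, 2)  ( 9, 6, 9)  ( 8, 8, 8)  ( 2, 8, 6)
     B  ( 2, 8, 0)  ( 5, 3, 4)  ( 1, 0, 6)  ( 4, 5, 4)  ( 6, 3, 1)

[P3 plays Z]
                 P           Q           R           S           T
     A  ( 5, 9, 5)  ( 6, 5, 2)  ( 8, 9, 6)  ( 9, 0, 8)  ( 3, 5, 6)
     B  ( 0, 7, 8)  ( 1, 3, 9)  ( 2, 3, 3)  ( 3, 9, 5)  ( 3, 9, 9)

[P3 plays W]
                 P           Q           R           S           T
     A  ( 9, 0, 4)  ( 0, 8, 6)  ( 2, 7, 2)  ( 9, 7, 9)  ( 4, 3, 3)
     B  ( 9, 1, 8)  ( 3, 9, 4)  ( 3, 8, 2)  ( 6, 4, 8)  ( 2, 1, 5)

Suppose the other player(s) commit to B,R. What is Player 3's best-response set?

u_3(X vs B,R) = 6
u_3(Y vs B,R) = 6
u_3(Z vs B,R) = 3
u_3(W vs B,R) = 2
max payoff 6 at {X,Y}

BR_3 = {X,Y}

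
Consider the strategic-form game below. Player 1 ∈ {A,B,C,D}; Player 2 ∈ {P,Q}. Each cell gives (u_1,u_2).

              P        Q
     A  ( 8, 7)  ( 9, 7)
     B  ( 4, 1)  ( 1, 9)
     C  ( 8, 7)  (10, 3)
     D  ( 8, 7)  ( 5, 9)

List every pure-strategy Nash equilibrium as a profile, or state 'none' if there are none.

Nash profiles: (A,P), (C,P)

(A,P): NE
(A,Q): not NE [P1→C gives 10>9]
(B,P): not NE [P1→D gives 8>4; P2→Q gives 9>1]
(B,Q): not NE [P1→C gives 10>1]
(C,P): NE
(C,Q): not NE [P2→P gives 7>3]
(D,P): not NE [P2→Q gives 9>7]
(D,Q): not NE [P1→C gives 10>5]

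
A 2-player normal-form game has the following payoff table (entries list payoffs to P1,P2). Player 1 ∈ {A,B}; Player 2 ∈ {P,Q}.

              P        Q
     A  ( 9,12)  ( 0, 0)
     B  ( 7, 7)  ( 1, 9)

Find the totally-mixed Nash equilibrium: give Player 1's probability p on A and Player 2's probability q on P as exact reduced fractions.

p=1/7, q=1/3

P1 indiff ⇒ q·9+(1-q)·0 = q·7+(1-q)·1 ⇒ q(2) = (1-q)(1) ⇒ q = 1/3
P2 indiff ⇒ p·12+(1-p)·7 = p·0+(1-p)·9 ⇒ p(12) = (1-p)(2) ⇒ p = 1/7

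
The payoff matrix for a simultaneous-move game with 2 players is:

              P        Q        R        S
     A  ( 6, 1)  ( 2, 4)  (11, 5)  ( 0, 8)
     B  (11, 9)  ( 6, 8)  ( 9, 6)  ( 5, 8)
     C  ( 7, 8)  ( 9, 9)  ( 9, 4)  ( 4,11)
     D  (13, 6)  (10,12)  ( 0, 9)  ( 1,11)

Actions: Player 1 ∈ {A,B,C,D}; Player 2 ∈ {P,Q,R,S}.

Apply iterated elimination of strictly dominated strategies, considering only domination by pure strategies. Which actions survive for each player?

P2 drop R (S beats it: A:8>5 B:8>6 C:11>4 D:11>9)
P1 drop A (B beats it: P:11>6 Q:6>2 S:5>0)
P1→{B,C,D} P2→{P,Q,S}

Remaining: P1:{B,C,D} P2:{P,Q,S}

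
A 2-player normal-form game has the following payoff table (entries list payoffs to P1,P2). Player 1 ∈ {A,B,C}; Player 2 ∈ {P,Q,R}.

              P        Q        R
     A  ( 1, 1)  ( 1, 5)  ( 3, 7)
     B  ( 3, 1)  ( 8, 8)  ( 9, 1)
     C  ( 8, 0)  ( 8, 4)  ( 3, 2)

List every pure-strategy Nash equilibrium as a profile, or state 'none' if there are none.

NE set: (B,Q), (C,Q)

(A,P): not NE [P1→C gives 8>1; P2→R gives 7>1]
(A,Q): not NE [P1→C gives 8>1; P2→R gives 7>5]
(A,R): not NE [P1→B gives 9>3]
(B,P): not NE [P1→C gives 8>3; P2→Q gives 8>1]
(B,Q): NE
(B,R): not NE [P2→Q gives 8>1]
(C,P): not NE [P2→Q gives 4>0]
(C,Q): NE
(C,R): not NE [P1→B gives 9>3; P2→Q gives 4>2]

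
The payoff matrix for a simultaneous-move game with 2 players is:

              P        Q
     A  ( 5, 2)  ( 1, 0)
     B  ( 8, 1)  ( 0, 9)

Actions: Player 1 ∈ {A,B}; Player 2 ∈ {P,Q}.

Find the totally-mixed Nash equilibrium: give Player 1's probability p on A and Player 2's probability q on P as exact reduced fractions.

p=4/5, q=1/4

P1 indiff ⇒ q·5+(1-q)·1 = q·8+(1-q)·0 ⇒ q(-3) = (1-q)(-1) ⇒ q = 1/4
P2 indiff ⇒ p·2+(1-p)·1 = p·0+(1-p)·9 ⇒ p(2) = (1-p)(8) ⇒ p = 4/5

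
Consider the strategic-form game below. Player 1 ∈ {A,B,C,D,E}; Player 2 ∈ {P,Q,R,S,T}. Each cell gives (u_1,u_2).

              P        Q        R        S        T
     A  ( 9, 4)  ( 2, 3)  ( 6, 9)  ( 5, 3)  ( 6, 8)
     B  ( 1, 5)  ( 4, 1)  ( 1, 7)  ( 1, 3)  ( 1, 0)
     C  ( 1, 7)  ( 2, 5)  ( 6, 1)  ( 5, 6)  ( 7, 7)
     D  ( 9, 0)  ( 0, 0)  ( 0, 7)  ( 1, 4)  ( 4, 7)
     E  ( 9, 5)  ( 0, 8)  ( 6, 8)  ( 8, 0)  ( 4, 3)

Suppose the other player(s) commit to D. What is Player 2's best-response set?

P2 best: {R,T}

u_2(P vs D) = 0
u_2(Q vs D) = 0
u_2(R vs D) = 7
u_2(S vs D) = 4
u_2(T vs D) = 7
max payoff 7 at {R,T}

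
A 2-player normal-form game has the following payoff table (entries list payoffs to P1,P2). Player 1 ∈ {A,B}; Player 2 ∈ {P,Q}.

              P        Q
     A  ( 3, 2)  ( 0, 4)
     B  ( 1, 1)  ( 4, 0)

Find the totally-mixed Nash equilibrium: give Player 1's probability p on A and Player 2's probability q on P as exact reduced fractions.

(p,q) = (1/3, 2/3)

P1 indiff ⇒ q·3+(1-q)·0 = q·1+(1-q)·4 ⇒ q(2) = (1-q)(4) ⇒ q = 2/3
P2 indiff ⇒ p·2+(1-p)·1 = p·4+(1-p)·0 ⇒ p(-2) = (1-p)(-1) ⇒ p = 1/3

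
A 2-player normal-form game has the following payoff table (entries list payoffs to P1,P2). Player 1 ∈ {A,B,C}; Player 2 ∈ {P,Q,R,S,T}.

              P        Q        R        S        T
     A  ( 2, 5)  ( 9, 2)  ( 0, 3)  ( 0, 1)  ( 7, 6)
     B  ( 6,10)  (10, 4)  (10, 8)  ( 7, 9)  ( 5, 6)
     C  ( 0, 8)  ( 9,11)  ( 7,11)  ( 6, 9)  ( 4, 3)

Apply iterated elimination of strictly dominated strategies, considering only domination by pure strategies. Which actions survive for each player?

P1 drop C (B beats it: P:6>0 Q:10>9 R:10>7 S:7>6 T:5>4)
P2 drop Q (P beats it: A:5>2 B:10>4)
P2 drop R (P beats it: A:5>3 B:10>8)
P2 drop S (P beats it: A:5>1 B:10>9)
P1→{A,B} P2→{P,T}

IESDS → P1:{A,B} P2:{P,T}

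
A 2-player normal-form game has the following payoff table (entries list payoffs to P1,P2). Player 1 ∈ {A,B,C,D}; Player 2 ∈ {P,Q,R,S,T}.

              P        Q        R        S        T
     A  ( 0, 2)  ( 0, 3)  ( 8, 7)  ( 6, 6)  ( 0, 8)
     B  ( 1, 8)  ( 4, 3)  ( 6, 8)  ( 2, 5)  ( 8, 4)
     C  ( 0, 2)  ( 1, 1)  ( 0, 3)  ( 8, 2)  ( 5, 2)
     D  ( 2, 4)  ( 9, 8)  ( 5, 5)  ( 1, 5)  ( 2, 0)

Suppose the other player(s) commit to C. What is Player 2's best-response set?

argmax u_2 = {R}

u_2(P vs C) = 2
u_2(Q vs C) = 1
u_2(R vs C) = 3
u_2(S vs C) = 2
u_2(T vs C) = 2
max payoff 3 at {R}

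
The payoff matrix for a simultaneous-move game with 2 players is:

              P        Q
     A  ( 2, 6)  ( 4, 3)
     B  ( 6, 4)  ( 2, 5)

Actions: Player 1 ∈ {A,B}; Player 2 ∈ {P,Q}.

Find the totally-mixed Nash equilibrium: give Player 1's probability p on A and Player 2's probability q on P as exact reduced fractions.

P1 mixes 1/4 on A; P2 mixes 1/3 on P

P1 indiff ⇒ q·2+(1-q)·4 = q·6+(1-q)·2 ⇒ q(-4) = (1-q)(-2) ⇒ q = 1/3
P2 indiff ⇒ p·6+(1-p)·4 = p·3+(1-p)·5 ⇒ p(3) = (1-p)(1) ⇒ p = 1/4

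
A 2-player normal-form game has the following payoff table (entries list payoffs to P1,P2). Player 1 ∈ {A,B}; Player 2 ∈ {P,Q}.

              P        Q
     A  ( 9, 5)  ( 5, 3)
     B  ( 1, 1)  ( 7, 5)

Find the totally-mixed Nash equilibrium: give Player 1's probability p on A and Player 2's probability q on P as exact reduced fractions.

(p,q) = (2/3, 1/5)

P1 indiff ⇒ q·9+(1-q)·5 = q·1+(1-q)·7 ⇒ q(8) = (1-q)(2) ⇒ q = 1/5
P2 indiff ⇒ p·5+(1-p)·1 = p·3+(1-p)·5 ⇒ p(2) = (1-p)(4) ⇒ p = 2/3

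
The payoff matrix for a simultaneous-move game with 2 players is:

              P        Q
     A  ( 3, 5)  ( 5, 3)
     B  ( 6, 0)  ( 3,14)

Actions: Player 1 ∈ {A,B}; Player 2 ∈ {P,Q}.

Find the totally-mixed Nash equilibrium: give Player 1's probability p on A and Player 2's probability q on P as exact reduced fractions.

P1 indiff ⇒ q·3+(1-q)·5 = q·6+(1-q)·3 ⇒ q(-3) = (1-q)(-2) ⇒ q = 2/5
P2 indiff ⇒ p·5+(1-p)·0 = p·3+(1-p)·14 ⇒ p(2) = (1-p)(14) ⇒ p = 7/8

P1 mixes 7/8 on A; P2 mixes 2/5 on P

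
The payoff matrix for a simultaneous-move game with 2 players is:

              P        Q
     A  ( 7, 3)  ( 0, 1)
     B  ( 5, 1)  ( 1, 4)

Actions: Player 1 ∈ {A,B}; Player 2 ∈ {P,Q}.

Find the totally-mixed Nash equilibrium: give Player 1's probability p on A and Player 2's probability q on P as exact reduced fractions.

P1 indiff ⇒ q·7+(1-q)·0 = q·5+(1-q)·1 ⇒ q(2) = (1-q)(1) ⇒ q = 1/3
P2 indiff ⇒ p·3+(1-p)·1 = p·1+(1-p)·4 ⇒ p(2) = (1-p)(3) ⇒ p = 3/5

p=3/5, q=1/3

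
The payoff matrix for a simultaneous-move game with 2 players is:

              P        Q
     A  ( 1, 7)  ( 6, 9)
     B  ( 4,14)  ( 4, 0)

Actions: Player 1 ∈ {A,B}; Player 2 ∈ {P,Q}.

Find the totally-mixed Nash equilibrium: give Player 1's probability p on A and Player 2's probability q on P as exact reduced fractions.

P1 indiff ⇒ q·1+(1-q)·6 = q·4+(1-q)·4 ⇒ q(-3) = (1-q)(-2) ⇒ q = 2/5
P2 indiff ⇒ p·7+(1-p)·14 = p·9+(1-p)·0 ⇒ p(-2) = (1-p)(-14) ⇒ p = 7/8

p=7/8, q=2/5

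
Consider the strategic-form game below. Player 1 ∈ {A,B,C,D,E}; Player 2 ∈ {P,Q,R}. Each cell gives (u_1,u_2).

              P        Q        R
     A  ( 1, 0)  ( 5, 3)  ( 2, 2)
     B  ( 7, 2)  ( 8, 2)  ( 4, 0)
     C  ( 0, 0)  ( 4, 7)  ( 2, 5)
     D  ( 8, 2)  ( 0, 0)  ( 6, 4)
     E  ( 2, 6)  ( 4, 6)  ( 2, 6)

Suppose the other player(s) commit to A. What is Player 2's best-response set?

u_2(P vs A) = 0
u_2(Q vs A) = 3
u_2(R vs A) = 2
max payoff 3 at {Q}

BR_2 = {Q}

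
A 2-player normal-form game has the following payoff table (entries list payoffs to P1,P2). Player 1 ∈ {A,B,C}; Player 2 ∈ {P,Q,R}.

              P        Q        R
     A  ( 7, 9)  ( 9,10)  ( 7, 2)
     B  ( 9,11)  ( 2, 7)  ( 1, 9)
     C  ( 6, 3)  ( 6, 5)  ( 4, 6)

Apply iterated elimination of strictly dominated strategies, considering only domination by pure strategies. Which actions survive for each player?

Remaining: P1:{A,B} P2:{P,Q}

P1 drop C (A beats it: P:7>6 Q:9>6 R:7>4)
P2 drop R (P beats it: A:9>2 B:11>9)
P1→{A,B} P2→{P,Q}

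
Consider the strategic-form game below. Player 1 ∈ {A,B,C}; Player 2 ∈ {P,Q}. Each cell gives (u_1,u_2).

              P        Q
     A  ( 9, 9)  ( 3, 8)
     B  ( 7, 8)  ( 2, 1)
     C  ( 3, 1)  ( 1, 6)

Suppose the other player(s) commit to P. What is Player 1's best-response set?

BR_1 = {A}

u_1(A vs P) = 9
u_1(B vs P) = 7
u_1(C vs P) = 3
max payoff 9 at {A}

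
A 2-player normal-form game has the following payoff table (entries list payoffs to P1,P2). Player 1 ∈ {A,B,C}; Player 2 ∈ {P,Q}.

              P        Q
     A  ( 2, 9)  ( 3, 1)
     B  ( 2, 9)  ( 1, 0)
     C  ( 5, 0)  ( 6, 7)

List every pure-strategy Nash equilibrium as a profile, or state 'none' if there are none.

(A,P): not NE [P1→C gives 5>2]
(A,Q): not NE [P1→C gives 6>3; P2→P gives 9>1]
(B,P): not NE [P1→C gives 5>2]
(B,Q): not NE [P1→C gives 6>1; P2→P gives 9>0]
(C,P): not NE [P2→Q gives 7>0]
(C,Q): NE

PSNE = {(C,Q)}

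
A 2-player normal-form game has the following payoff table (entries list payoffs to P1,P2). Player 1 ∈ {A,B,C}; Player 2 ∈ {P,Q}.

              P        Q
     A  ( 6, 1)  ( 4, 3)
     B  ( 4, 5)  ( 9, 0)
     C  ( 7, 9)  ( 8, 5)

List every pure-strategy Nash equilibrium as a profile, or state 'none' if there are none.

NE set: (C,P)

(A,P): not NE [P1→C gives 7>6; P2→Q gives 3>1]
(A,Q): not NE [P1→B gives 9>4]
(B,P): not NE [P1→C gives 7>4]
(B,Q): not NE [P2→P gives 5>0]
(C,P): NE
(C,Q): not NE [P1→B gives 9>8; P2→P gives 9>5]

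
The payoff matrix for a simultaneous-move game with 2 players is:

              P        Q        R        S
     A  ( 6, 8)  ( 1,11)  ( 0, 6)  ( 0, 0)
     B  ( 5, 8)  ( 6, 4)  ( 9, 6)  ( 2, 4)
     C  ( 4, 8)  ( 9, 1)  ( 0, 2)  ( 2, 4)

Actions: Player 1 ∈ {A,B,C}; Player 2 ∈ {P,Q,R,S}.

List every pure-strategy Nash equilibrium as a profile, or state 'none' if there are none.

No pure NE.

(A,P): not NE [P2→Q gives 11>8]
(A,Q): not NE [P1→C gives 9>1]
(A,R): not NE [P1→B gives 9>0; P2→Q gives 11>6]
(A,S): not NE [P1→C gives 2>0; P2→Q gives 11>0]
(B,P): not NE [P1→A gives 6>5]
(B,Q): not NE [P1→C gives 9>6; P2→P gives 8>4]
(B,R): not NE [P2→P gives 8>6]
(B,S): not NE [P2→P gives 8>4]
(C,P): not NE [P1→A gives 6>4]
(C,Q): not NE [P2→P gives 8>1]
(C,R): not NE [P1→B gives 9>0; P2→P gives 8>2]
(C,S): not NE [P2→P gives 8>4]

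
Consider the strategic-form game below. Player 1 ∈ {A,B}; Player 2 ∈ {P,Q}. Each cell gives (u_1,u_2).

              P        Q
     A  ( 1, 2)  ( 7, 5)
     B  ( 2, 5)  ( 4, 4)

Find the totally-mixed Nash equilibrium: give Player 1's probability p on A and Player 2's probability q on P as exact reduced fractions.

P1 indiff ⇒ q·1+(1-q)·7 = q·2+(1-q)·4 ⇒ q(-1) = (1-q)(-3) ⇒ q = 3/4
P2 indiff ⇒ p·2+(1-p)·5 = p·5+(1-p)·4 ⇒ p(-3) = (1-p)(-1) ⇒ p = 1/4

p=1/4, q=3/4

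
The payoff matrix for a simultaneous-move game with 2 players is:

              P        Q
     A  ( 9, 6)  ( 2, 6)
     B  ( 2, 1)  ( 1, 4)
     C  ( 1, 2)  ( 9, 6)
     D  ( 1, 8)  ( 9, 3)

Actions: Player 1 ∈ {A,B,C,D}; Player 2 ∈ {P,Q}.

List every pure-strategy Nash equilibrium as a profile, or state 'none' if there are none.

(A,P): NE
(A,Q): not NE [P1→D gives 9>2]
(B,P): not NE [P1→A gives 9>2; P2→Q gives 4>1]
(B,Q): not NE [P1→D gives 9>1]
(C,P): not NE [P1→A gives 9>1; P2→Q gives 6>2]
(C,Q): NE
(D,P): not NE [P1→A gives 9>1]
(D,Q): not NE [P2→P gives 8>3]

PSNE = {(A,P), (C,Q)}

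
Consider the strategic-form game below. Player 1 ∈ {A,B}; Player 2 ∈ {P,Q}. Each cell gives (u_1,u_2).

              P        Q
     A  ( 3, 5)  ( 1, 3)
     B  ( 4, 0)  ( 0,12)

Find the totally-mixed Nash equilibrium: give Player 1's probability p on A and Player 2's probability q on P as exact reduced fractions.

P1 indiff ⇒ q·3+(1-q)·1 = q·4+(1-q)·0 ⇒ q(-1) = (1-q)(-1) ⇒ q = 1/2
P2 indiff ⇒ p·5+(1-p)·0 = p·3+(1-p)·12 ⇒ p(2) = (1-p)(12) ⇒ p = 6/7

(p,q) = (6/7, 1/2)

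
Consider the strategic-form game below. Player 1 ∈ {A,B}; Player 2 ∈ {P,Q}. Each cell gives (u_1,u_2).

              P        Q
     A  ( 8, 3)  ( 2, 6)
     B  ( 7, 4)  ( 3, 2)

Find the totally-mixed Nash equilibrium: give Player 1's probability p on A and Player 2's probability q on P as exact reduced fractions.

P1 indiff ⇒ q·8+(1-q)·2 = q·7+(1-q)·3 ⇒ q(1) = (1-q)(1) ⇒ q = 1/2
P2 indiff ⇒ p·3+(1-p)·4 = p·6+(1-p)·2 ⇒ p(-3) = (1-p)(-2) ⇒ p = 2/5

P1 mixes 2/5 on A; P2 mixes 1/2 on P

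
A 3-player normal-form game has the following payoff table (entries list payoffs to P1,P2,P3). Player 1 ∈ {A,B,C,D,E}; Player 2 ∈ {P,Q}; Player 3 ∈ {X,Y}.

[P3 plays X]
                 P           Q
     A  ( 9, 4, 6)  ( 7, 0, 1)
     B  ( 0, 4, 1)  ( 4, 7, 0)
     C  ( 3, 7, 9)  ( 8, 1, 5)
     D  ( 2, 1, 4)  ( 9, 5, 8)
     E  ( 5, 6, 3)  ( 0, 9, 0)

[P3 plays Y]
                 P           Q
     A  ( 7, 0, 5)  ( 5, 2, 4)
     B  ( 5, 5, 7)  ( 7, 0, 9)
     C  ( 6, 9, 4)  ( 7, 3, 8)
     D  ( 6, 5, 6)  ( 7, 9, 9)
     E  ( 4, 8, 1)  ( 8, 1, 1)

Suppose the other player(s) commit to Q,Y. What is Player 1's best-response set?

u_1(A vs Q,Y) = 5
u_1(B vs Q,Y) = 7
u_1(C vs Q,Y) = 7
u_1(D vs Q,Y) = 7
u_1(E vs Q,Y) = 8
max payoff 8 at {E}

BR_1 = {E}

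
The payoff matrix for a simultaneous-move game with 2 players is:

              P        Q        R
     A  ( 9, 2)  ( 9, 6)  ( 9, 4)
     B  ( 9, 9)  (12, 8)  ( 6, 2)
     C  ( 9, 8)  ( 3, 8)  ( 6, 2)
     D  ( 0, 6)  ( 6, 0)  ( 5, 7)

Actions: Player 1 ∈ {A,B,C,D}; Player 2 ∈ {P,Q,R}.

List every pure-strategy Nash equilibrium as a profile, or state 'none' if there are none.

(A,P): not NE [P2→Q gives 6>2]
(A,Q): not NE [P1→B gives 12>9]
(A,R): not NE [P2→Q gives 6>4]
(B,P): NE
(B,Q): not NE [P2→P gives 9>8]
(B,R): not NE [P1→A gives 9>6; P2→P gives 9>2]
(C,P): NE
(C,Q): not NE [P1→B gives 12>3]
(C,R): not NE [P1→A gives 9>6; P2→Q gives 8>2]
(D,P): not NE [P1→C gives 9>0; P2→R gives 7>6]
(D,Q): not NE [P1→B gives 12>6; P2→R gives 7>0]
(D,R): not NE [P1→A gives 9>5]

Nash profiles: (B,P), (C,P)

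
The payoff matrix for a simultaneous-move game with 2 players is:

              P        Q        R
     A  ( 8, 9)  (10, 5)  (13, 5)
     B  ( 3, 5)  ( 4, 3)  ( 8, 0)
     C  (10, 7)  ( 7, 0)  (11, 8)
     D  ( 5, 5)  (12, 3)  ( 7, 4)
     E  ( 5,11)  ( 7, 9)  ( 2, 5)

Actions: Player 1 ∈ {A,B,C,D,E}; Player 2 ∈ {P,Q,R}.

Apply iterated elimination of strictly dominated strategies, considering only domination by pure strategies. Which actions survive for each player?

IESDS → P1:{A,C} P2:{P,R}

P1 drop B (A beats it: P:8>3 Q:10>4 R:13>8)
P1 drop E (A beats it: P:8>5 Q:10>7 R:13>2)
P2 drop Q (P beats it: A:9>5 C:7>0 D:5>3)
P1 drop D (A beats it: P:8>5 R:13>7)
P1→{A,C} P2→{P,R}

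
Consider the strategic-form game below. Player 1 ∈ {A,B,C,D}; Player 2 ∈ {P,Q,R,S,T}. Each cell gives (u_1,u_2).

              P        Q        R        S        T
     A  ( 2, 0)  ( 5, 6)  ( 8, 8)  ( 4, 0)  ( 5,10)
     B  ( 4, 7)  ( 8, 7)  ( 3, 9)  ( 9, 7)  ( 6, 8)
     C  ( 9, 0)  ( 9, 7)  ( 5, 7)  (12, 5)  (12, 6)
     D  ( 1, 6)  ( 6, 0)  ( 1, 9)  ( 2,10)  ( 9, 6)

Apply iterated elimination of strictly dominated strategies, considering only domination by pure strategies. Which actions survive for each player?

P1 drop B (C beats it: P:9>4 Q:9>8 R:5>3 S:12>9 T:12>6)
P1 drop D (C beats it: P:9>1 Q:9>6 R:5>1 S:12>2 T:12>9)
P2 drop P (Q beats it: A:6>0 C:7>0)
P2 drop S (Q beats it: A:6>0 C:7>5)
P1→{A,C} P2→{Q,R,T}

Survivors P1:{A,C} P2:{Q,R,T}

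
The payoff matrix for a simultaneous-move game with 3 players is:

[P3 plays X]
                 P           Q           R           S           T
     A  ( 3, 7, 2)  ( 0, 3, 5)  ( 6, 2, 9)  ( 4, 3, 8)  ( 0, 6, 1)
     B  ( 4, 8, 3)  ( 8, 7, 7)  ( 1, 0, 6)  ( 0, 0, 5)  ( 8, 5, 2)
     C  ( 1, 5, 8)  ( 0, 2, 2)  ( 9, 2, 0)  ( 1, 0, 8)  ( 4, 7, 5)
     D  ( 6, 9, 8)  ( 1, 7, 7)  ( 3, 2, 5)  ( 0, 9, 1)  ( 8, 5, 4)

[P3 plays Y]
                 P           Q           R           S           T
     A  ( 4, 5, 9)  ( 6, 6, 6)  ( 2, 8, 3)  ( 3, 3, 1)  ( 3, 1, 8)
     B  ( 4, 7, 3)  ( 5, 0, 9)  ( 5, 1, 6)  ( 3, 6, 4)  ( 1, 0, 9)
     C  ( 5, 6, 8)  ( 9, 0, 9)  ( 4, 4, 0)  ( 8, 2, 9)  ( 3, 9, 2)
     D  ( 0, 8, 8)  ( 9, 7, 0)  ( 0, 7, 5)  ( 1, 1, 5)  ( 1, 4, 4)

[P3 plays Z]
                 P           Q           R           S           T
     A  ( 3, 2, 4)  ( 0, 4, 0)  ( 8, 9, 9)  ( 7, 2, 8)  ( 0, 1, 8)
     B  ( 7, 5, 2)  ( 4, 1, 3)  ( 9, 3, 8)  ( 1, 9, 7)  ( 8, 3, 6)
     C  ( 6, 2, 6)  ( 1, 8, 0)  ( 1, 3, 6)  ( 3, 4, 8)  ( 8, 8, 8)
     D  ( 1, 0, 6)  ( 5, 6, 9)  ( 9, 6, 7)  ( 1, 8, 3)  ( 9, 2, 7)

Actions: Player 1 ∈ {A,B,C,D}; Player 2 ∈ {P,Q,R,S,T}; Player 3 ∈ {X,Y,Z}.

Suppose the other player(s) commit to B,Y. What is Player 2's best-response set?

argmax u_2 = {P}

u_2(P vs B,Y) = 7
u_2(Q vs B,Y) = 0
u_2(R vs B,Y) = 1
u_2(S vs B,Y) = 6
u_2(T vs B,Y) = 0
max payoff 7 at {P}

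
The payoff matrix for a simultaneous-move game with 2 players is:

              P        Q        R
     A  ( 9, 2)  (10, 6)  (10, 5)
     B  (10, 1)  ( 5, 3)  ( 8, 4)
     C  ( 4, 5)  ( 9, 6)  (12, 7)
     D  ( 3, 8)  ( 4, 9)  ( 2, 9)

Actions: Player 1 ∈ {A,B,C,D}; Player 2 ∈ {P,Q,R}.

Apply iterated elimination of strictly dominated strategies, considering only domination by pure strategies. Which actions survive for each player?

P1 drop D (A beats it: P:9>3 Q:10>4 R:10>2)
P2 drop P (Q beats it: A:6>2 B:3>1 C:6>5)
P1 drop B (A beats it: Q:10>5 R:10>8)
P1→{A,C} P2→{Q,R}

Remaining: P1:{A,C} P2:{Q,R}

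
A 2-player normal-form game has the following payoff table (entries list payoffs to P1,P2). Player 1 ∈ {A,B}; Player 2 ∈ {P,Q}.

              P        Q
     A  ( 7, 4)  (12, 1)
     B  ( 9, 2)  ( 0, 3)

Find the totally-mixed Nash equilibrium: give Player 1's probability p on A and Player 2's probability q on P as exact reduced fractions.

(p,q) = (1/4, 6/7)

P1 indiff ⇒ q·7+(1-q)·12 = q·9+(1-q)·0 ⇒ q(-2) = (1-q)(-12) ⇒ q = 6/7
P2 indiff ⇒ p·4+(1-p)·2 = p·1+(1-p)·3 ⇒ p(3) = (1-p)(1) ⇒ p = 1/4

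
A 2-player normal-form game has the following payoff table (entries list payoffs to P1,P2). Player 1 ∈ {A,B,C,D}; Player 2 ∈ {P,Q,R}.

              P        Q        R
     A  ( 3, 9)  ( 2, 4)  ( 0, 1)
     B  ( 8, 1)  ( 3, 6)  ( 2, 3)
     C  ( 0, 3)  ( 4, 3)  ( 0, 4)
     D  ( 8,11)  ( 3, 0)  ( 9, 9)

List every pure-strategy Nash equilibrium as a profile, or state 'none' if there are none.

(A,P): not NE [P1→D gives 8>3]
(A,Q): not NE [P1→C gives 4>2; P2→P gives 9>4]
(A,R): not NE [P1→D gives 9>0; P2→P gives 9>1]
(B,P): not NE [P2→Q gives 6>1]
(B,Q): not NE [P1→C gives 4>3]
(B,R): not NE [P1→D gives 9>2; P2→Q gives 6>3]
(C,P): not NE [P1→D gives 8>0; P2→R gives 4>3]
(C,Q): not NE [P2→R gives 4>3]
(C,R): not NE [P1→D gives 9>0]
(D,P): NE
(D,Q): not NE [P1→C gives 4>3; P2→P gives 11>0]
(D,R): not NE [P2→P gives 11>9]

Nash profiles: (D,P)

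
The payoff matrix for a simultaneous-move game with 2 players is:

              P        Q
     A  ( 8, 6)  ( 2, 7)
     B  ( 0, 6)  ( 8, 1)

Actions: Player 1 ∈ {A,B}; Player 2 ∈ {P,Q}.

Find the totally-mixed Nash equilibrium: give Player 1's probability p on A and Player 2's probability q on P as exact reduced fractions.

P1 indiff ⇒ q·8+(1-q)·2 = q·0+(1-q)·8 ⇒ q(8) = (1-q)(6) ⇒ q = 3/7
P2 indiff ⇒ p·6+(1-p)·6 = p·7+(1-p)·1 ⇒ p(-1) = (1-p)(-5) ⇒ p = 5/6

p=5/6, q=3/7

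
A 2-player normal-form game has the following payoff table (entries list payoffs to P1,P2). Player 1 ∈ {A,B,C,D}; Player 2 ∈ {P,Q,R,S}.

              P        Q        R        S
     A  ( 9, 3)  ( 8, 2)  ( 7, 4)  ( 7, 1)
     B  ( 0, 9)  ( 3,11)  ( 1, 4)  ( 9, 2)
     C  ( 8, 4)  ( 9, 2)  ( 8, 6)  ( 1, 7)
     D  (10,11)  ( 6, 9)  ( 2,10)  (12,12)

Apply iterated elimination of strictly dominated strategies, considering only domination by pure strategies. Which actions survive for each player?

P1 drop B (D beats it: P:10>0 Q:6>3 R:2>1 S:12>9)
P2 drop Q (P beats it: A:3>2 C:4>2 D:11>9)
P1→{A,C,D} P2→{P,R,S}

Remaining: P1:{A,C,D} P2:{P,R,S}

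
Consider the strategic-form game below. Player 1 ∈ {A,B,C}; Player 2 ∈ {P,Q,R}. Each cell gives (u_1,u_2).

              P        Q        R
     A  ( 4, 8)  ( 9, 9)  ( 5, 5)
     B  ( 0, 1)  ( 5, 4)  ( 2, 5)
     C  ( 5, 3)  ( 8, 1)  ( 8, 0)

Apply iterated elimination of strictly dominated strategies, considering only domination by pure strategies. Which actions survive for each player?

P1 drop B (A beats it: P:4>0 Q:9>5 R:5>2)
P2 drop R (P beats it: A:8>5 C:3>0)
P1→{A,C} P2→{P,Q}

Survivors P1:{A,C} P2:{P,Q}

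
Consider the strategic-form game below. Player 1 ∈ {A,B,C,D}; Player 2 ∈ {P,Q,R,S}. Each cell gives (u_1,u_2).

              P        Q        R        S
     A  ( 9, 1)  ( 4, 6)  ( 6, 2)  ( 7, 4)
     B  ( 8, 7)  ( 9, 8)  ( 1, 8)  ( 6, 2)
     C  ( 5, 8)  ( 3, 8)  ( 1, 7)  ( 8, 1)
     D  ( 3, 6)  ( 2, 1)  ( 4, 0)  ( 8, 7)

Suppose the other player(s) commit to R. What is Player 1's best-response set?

u_1(A vs R) = 6
u_1(B vs R) = 1
u_1(C vs R) = 1
u_1(D vs R) = 4
max payoff 6 at {A}

P1 best: {A}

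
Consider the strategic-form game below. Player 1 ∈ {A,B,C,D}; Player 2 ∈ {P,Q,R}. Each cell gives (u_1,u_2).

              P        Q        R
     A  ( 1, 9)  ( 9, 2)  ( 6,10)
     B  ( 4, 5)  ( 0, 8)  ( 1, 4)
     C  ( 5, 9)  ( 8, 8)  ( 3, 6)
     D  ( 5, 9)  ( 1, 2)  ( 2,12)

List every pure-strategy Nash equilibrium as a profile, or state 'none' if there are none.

PSNE = {(A,R), (C,P)}

(A,P): not NE [P1→D gives 5>1; P2→R gives 10>9]
(A,Q): not NE [P2→R gives 10>2]
(A,R): NE
(B,P): not NE [P1→D gives 5>4; P2→Q gives 8>5]
(B,Q): not NE [P1→A gives 9>0]
(B,R): not NE [P1→A gives 6>1; P2→Q gives 8>4]
(C,P): NE
(C,Q): not NE [P1→A gives 9>8; P2→P gives 9>8]
(C,R): not NE [P1→A gives 6>3; P2→P gives 9>6]
(D,P): not NE [P2→R gives 12>9]
(D,Q): not NE [P1→A gives 9>1; P2→R gives 12>2]
(D,R): not NE [P1→A gives 6>2]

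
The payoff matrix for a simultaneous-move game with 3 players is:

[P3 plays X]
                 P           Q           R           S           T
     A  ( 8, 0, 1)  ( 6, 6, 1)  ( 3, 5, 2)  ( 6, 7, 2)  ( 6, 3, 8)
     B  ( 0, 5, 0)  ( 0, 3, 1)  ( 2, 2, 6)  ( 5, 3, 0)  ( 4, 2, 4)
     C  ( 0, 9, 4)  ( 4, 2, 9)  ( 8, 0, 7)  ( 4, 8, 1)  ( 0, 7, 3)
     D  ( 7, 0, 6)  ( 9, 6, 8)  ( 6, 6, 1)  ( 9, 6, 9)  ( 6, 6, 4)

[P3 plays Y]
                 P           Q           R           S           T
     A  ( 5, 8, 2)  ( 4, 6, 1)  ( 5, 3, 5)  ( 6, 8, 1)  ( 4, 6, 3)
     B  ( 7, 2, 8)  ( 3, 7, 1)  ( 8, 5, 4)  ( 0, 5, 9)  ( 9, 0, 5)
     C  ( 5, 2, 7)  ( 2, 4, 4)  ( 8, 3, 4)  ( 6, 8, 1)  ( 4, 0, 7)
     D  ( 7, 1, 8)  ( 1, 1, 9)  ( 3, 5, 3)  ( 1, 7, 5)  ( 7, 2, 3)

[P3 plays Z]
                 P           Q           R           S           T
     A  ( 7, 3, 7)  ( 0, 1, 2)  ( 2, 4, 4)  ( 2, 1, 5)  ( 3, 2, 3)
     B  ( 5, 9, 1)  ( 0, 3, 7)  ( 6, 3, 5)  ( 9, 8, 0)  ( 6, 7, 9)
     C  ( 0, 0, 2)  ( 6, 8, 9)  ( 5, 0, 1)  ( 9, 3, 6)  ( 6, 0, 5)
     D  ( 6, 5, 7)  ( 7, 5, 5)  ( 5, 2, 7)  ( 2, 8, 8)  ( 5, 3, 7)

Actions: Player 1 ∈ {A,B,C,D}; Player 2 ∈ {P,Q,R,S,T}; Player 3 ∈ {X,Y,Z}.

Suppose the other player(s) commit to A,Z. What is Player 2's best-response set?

P2 best: {R}

u_2(P vs A,Z) = 3
u_2(Q vs A,Z) = 1
u_2(R vs A,Z) = 4
u_2(S vs A,Z) = 1
u_2(T vs A,Z) = 2
max payoff 4 at {R}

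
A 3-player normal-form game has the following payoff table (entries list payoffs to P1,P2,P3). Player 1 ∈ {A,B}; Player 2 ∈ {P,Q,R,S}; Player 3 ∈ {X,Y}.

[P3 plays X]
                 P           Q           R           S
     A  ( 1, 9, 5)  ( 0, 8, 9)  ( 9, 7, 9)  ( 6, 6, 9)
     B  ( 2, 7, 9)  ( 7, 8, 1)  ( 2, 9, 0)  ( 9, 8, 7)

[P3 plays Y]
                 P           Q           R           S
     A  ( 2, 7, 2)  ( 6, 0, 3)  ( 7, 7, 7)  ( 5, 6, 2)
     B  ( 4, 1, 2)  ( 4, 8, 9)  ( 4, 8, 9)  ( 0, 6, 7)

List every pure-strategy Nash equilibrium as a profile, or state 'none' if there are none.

(A,P,X): not NE [P1→B gives 2>1]
(A,P,Y): not NE [P1→B gives 4>2; P3→X gives 5>2]
(A,Q,X): not NE [P1→B gives 7>0; P2→P gives 9>8]
(A,Q,Y): not NE [P2→R gives 7>0; P3→X gives 9>3]
(A,R,X): not NE [P2→P gives 9>7]
(A,R,Y): not NE [P3→X gives 9>7]
(A,S,X): not NE [P1→B gives 9>6; P2→P gives 9>6]
(A,S,Y): not NE [P2→R gives 7>6; P3→X gives 9>2]
(B,P,X): not NE [P2→R gives 9>7]
(B,P,Y): not NE [P2→R gives 8>1; P3→X gives 9>2]
(B,Q,X): not NE [P2→R gives 9>8; P3→Y gives 9>1]
(B,Q,Y): not NE [P1→A gives 6>4]
(B,R,X): not NE [P1→A gives 9>2; P3→Y gives 9>0]
(B,R,Y): not NE [P1→A gives 7>4]
(B,S,X): not NE [P2→R gives 9>8]
(B,S,Y): not NE [P1→A gives 5>0; P2→R gives 8>6]

Equilibria: none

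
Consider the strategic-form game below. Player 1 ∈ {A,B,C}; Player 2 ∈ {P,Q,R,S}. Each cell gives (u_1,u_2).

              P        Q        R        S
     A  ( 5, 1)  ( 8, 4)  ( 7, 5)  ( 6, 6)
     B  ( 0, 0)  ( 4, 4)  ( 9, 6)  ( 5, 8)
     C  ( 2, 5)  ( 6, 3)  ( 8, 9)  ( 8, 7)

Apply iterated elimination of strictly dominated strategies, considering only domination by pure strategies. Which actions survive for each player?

P2 drop P (R beats it: A:5>1 B:6>0 C:9>5)
P2 drop Q (R beats it: A:5>4 B:6>4 C:9>3)
P1 drop A (C beats it: R:8>7 S:8>6)
P1→{B,C} P2→{R,S}

Remaining: P1:{B,C} P2:{R,S}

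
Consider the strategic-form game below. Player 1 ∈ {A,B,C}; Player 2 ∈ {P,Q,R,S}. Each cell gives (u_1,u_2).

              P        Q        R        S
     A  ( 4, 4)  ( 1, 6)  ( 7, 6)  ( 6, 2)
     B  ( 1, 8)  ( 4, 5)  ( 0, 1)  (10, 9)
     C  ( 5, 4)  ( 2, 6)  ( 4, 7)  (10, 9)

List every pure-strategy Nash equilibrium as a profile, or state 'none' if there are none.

(A,P): not NE [P1→C gives 5>4; P2→R gives 6>4]
(A,Q): not NE [P1→B gives 4>1]
(A,R): NE
(A,S): not NE [P1→C gives 10>6; P2→R gives 6>2]
(B,P): not NE [P1→C gives 5>1; P2→S gives 9>8]
(B,Q): not NE [P2→S gives 9>5]
(B,R): not NE [P1→A gives 7>0; P2→S gives 9>1]
(B,S): NE
(C,P): not NE [P2→S gives 9>4]
(C,Q): not NE [P1→B gives 4>2; P2→S gives 9>6]
(C,R): not NE [P1→A gives 7>4; P2→S gives 9>7]
(C,S): NE

PSNE = {(A,R), (B,S), (C,S)}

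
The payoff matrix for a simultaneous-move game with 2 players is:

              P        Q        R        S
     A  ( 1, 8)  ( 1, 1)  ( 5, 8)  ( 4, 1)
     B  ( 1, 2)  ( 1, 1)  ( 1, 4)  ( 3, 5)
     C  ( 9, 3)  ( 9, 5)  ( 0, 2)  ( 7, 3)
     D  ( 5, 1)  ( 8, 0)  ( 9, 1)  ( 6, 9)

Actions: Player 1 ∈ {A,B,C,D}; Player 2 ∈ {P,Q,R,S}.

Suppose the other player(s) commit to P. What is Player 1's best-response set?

BR_1 = {C}

u_1(A vs P) = 1
u_1(B vs P) = 1
u_1(C vs P) = 9
u_1(D vs P) = 5
max payoff 9 at {C}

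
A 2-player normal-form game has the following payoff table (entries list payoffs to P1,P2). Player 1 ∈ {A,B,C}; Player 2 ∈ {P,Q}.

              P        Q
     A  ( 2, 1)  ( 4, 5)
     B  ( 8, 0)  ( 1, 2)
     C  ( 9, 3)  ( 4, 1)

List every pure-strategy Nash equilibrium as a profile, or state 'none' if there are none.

(A,P): not NE [P1→C gives 9>2; P2→Q gives 5>1]
(A,Q): NE
(B,P): not NE [P1→C gives 9>8; P2→Q gives 2>0]
(B,Q): not NE [P1→C gives 4>1]
(C,P): NE
(C,Q): not NE [P2→P gives 3>1]

PSNE = {(A,Q), (C,P)}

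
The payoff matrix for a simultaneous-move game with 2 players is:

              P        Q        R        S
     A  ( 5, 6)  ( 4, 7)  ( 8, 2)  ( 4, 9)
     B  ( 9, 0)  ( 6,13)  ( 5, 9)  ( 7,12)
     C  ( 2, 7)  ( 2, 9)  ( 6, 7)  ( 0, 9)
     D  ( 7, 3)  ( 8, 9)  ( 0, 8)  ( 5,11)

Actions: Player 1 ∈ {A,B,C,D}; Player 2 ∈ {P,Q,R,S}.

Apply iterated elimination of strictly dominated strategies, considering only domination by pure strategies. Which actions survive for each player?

Remaining: P1:{B,D} P2:{Q,S}

P1 drop C (A beats it: P:5>2 Q:4>2 R:8>6 S:4>0)
P2 drop P (Q beats it: A:7>6 B:13>0 D:9>3)
P2 drop R (Q beats it: A:7>2 B:13>9 D:9>8)
P1 drop A (B beats it: Q:6>4 S:7>4)
P1→{B,D} P2→{Q,S}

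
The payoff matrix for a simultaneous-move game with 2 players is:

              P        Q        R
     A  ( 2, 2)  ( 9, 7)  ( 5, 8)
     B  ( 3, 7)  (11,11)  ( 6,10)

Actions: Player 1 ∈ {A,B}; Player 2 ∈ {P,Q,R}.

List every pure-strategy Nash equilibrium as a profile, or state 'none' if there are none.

Nash profiles: (B,Q)

(A,P): not NE [P1→B gives 3>2; P2→R gives 8>2]
(A,Q): not NE [P1→B gives 11>9; P2→R gives 8>7]
(A,R): not NE [P1→B gives 6>5]
(B,P): not NE [P2→Q gives 11>7]
(B,Q): NE
(B,R): not NE [P2→Q gives 11>10]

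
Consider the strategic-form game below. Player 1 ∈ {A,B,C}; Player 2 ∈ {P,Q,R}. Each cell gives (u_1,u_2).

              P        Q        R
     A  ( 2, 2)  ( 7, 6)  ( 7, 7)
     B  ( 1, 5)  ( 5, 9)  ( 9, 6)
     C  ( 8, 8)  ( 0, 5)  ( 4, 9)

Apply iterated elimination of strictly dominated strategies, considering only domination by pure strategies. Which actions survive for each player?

P2 drop P (R beats it: A:7>2 B:6>5 C:9>8)
P1 drop C (A beats it: Q:7>0 R:7>4)
P1→{A,B} P2→{Q,R}

Survivors P1:{A,B} P2:{Q,R}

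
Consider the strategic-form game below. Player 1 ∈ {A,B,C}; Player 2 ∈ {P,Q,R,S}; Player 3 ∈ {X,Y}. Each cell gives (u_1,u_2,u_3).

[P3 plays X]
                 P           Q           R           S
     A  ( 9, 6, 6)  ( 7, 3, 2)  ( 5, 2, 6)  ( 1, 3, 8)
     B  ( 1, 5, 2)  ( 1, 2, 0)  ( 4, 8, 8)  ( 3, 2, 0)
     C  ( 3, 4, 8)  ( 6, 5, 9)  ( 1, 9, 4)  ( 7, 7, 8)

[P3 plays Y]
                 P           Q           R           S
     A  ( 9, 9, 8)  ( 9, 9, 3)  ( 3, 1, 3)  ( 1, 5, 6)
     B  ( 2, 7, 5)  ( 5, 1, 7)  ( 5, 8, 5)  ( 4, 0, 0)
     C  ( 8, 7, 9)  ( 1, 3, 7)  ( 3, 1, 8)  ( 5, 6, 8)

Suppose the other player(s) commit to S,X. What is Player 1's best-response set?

u_1(A vs S,X) = 1
u_1(B vs S,X) = 3
u_1(C vs S,X) = 7
max payoff 7 at {C}

P1 best: {C}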